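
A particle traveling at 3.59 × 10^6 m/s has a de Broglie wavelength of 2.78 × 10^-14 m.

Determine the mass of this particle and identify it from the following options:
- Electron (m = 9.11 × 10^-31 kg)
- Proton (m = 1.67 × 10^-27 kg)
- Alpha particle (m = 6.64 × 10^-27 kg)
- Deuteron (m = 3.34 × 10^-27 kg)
The particle is an alpha particle.

From λ = h/(mv), solve for mass:

m = h/(λv)
m = (6.626 × 10^-34 J·s) / (2.78 × 10^-14 m × 3.59 × 10^6 m/s)
m = 6.64 × 10^-27 kg

Comparing with the listed masses, this is closest to an alpha particle.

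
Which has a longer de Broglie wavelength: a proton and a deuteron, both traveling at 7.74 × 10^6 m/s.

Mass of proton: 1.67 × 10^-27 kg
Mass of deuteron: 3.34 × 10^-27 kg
The proton has the longer wavelength.

Using λ = h/(mv), since both particles have the same velocity, the wavelength depends only on mass.

For proton: λ₁ = h/(m₁v) = 5.13 × 10^-14 m
For deuteron: λ₂ = h/(m₂v) = 2.56 × 10^-14 m

Since λ ∝ 1/m at constant velocity, the lighter particle has the longer wavelength.

The proton has the longer de Broglie wavelength.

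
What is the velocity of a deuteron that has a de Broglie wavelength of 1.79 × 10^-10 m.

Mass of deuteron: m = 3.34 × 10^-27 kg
1.11 × 10^3 m/s

From the de Broglie relation λ = h/(mv), we solve for v:

v = h/(mλ)
v = (6.626 × 10^-34 J·s) / (3.34 × 10^-27 kg × 1.79 × 10^-10 m)
v = 1.11 × 10^3 m/s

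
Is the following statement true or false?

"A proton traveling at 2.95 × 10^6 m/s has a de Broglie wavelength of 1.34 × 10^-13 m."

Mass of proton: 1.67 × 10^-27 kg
True

The claim is correct.

Using λ = h/(mv):
λ = (6.626 × 10^-34 J·s) / (1.67 × 10^-27 kg × 2.95 × 10^6 m/s)
λ = 1.34 × 10^-13 m

This matches the claimed value.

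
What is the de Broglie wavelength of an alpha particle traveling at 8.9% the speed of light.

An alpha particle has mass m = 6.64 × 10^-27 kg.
3.74 × 10^-15 m

Using the de Broglie relation λ = h/(mv):

v = 8.9% × c = 2.668 × 10^7 m/s

λ = h/(mv)
λ = (6.626 × 10^-34 J·s) / (6.64 × 10^-27 kg × 2.668 × 10^7 m/s)
λ = 3.74 × 10^-15 m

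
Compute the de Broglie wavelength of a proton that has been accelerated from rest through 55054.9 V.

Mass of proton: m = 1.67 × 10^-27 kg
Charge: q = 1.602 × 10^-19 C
1.22 × 10^-13 m

When a particle is accelerated through voltage V, it gains kinetic energy KE = qV.

The de Broglie wavelength is then λ = h/√(2mqV):

λ = h/√(2mqV)
λ = (6.626 × 10^-34 J·s) / √(2 × 1.67 × 10^-27 kg × 1.602 × 10^-19 C × 55054.9 V)
λ = 1.22 × 10^-13 m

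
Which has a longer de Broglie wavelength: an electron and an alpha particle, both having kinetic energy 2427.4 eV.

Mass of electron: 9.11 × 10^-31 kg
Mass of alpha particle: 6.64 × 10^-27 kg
The electron has the longer wavelength.

Using λ = h/√(2mKE):

For electron: λ₁ = h/√(2m₁KE) = 2.49 × 10^-11 m
For alpha particle: λ₂ = h/√(2m₂KE) = 2.92 × 10^-13 m

Since λ ∝ 1/√m at constant kinetic energy, the lighter particle has the longer wavelength.

The electron has the longer de Broglie wavelength.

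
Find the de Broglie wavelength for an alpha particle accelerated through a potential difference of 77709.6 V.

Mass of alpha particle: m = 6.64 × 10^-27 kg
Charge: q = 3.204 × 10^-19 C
3.64 × 10^-14 m

When a particle is accelerated through voltage V, it gains kinetic energy KE = qV.

The de Broglie wavelength is then λ = h/√(2mqV):

λ = h/√(2mqV)
λ = (6.626 × 10^-34 J·s) / √(2 × 6.64 × 10^-27 kg × 3.204 × 10^-19 C × 77709.6 V)
λ = 3.64 × 10^-14 m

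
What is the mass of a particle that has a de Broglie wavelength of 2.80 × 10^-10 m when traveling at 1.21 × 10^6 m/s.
1.96 × 10^-30 kg

From the de Broglie relation λ = h/(mv), we solve for m:

m = h/(λv)
m = (6.626 × 10^-34 J·s) / (2.80 × 10^-10 m × 1.21 × 10^6 m/s)
m = 1.96 × 10^-30 kg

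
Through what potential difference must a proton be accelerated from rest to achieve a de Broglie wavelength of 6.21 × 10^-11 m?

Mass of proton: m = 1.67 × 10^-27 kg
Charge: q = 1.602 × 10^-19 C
2.13 × 10^-1 V

From λ = h/√(2mqV), we solve for V:

λ² = h²/(2mqV)
V = h²/(2mqλ²)
V = (6.626 × 10^-34 J·s)² / (2 × 1.67 × 10^-27 kg × 1.602 × 10^-19 C × (6.21 × 10^-11 m)²)
V = 2.13 × 10^-1 V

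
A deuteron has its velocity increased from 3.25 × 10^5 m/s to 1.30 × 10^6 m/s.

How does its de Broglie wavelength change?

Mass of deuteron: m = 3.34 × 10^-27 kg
The wavelength decreases by a factor of 4.

Using λ = h/(mv):

Initial wavelength: λ₁ = h/(mv₁) = 6.10 × 10^-13 m
Final wavelength: λ₂ = h/(mv₂) = 1.53 × 10^-13 m

Since λ ∝ 1/v, when velocity increases by a factor of 4, the wavelength decreases by a factor of 4.

λ₂/λ₁ = v₁/v₂ = 1/4

The wavelength decreases by a factor of 4.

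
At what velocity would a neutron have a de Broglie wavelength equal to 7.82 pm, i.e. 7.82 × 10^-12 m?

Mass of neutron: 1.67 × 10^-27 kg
5.07 × 10^4 m/s

From λ = h/(mv), solve for v:

v = h/(mλ)
v = (6.626 × 10^-34 J·s) / (1.67 × 10^-27 kg × 7.82 × 10^-12 m)
v = 5.07 × 10^4 m/s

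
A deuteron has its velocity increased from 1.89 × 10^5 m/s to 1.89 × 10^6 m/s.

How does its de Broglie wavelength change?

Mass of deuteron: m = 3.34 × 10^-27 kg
The wavelength decreases by a factor of 10.

Using λ = h/(mv):

Initial wavelength: λ₁ = h/(mv₁) = 1.05 × 10^-12 m
Final wavelength: λ₂ = h/(mv₂) = 1.05 × 10^-13 m

Since λ ∝ 1/v, when velocity increases by a factor of 10, the wavelength decreases by a factor of 10.

λ₂/λ₁ = v₁/v₂ = 1/10

The wavelength decreases by a factor of 10.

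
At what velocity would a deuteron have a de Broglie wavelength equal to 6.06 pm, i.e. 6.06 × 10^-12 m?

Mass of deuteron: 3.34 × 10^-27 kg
3.27 × 10^4 m/s

From λ = h/(mv), solve for v:

v = h/(mλ)
v = (6.626 × 10^-34 J·s) / (3.34 × 10^-27 kg × 6.06 × 10^-12 m)
v = 3.27 × 10^4 m/s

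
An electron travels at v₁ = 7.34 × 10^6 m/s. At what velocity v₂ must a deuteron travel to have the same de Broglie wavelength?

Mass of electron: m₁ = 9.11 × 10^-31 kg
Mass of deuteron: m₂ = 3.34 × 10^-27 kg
v₂ = 2.00 × 10^3 m/s

For equal de Broglie wavelengths: λ₁ = λ₂

h/(m₁v₁) = h/(m₂v₂)
m₁v₁ = m₂v₂
v₂ = v₁ · (m₁/m₂)

v₂ = 7.34 × 10^6 m/s × (9.11 × 10^-31 kg / 3.34 × 10^-27 kg)
v₂ = 2.00 × 10^3 m/s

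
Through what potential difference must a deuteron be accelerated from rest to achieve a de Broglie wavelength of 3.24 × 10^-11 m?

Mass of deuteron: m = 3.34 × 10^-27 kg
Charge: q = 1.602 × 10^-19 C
3.91 × 10^-1 V

From λ = h/√(2mqV), we solve for V:

λ² = h²/(2mqV)
V = h²/(2mqλ²)
V = (6.626 × 10^-34 J·s)² / (2 × 3.34 × 10^-27 kg × 1.602 × 10^-19 C × (3.24 × 10^-11 m)²)
V = 3.91 × 10^-1 V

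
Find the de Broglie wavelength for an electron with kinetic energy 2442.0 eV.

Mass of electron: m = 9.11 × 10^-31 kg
2.48 × 10^-11 m

Using λ = h/√(2mKE):

First convert KE to Joules: KE = 2442.0 eV = 3.913 × 10^-16 J

λ = h/√(2mKE)
λ = (6.626 × 10^-34 J·s) / √(2 × 9.11 × 10^-31 kg × 3.913 × 10^-16 J)
λ = 2.48 × 10^-11 m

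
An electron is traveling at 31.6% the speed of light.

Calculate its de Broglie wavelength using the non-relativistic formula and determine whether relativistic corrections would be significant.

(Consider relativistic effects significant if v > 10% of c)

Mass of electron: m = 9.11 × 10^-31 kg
Yes, relativistic corrections are needed.

Using the non-relativistic de Broglie formula λ = h/(mv):

v = 31.6% × c = 9.473 × 10^7 m/s

λ = h/(mv)
λ = (6.626 × 10^-34 J·s) / (9.11 × 10^-31 kg × 9.473 × 10^7 m/s)
λ = 7.68 × 10^-12 m

Since v = 31.6% of c > 10% of c, relativistic corrections ARE significant and the actual wavelength would differ from this non-relativistic estimate.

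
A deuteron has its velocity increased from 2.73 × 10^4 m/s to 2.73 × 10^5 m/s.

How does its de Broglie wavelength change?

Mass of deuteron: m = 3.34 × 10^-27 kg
The wavelength decreases by a factor of 10.

Using λ = h/(mv):

Initial wavelength: λ₁ = h/(mv₁) = 7.27 × 10^-12 m
Final wavelength: λ₂ = h/(mv₂) = 7.27 × 10^-13 m

Since λ ∝ 1/v, when velocity increases by a factor of 10, the wavelength decreases by a factor of 10.

λ₂/λ₁ = v₁/v₂ = 1/10

The wavelength decreases by a factor of 10.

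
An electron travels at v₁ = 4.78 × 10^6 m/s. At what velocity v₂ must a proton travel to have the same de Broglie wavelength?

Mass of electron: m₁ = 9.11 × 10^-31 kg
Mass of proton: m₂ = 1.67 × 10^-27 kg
v₂ = 2.61 × 10^3 m/s

For equal de Broglie wavelengths: λ₁ = λ₂

h/(m₁v₁) = h/(m₂v₂)
m₁v₁ = m₂v₂
v₂ = v₁ · (m₁/m₂)

v₂ = 4.78 × 10^6 m/s × (9.11 × 10^-31 kg / 1.67 × 10^-27 kg)
v₂ = 2.61 × 10^3 m/s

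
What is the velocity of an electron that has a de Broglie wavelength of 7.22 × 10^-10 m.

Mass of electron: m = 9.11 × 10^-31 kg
1.01 × 10^6 m/s

From the de Broglie relation λ = h/(mv), we solve for v:

v = h/(mλ)
v = (6.626 × 10^-34 J·s) / (9.11 × 10^-31 kg × 7.22 × 10^-10 m)
v = 1.01 × 10^6 m/s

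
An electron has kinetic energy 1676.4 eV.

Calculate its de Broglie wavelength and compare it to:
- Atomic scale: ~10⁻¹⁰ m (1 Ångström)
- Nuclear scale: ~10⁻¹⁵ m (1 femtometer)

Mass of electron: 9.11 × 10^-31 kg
λ = 3.00 × 10^-11 m, which is between nuclear and atomic scales.

Using λ = h/√(2mKE):

KE = 1676.4 eV = 2.686 × 10^-16 J

λ = h/√(2mKE)
λ = (6.626 × 10^-34 J·s) / √(2 × 9.11 × 10^-31 kg × 2.686 × 10^-16 J)
λ = 3.00 × 10^-11 m

Comparison:
- Atomic scale (10⁻¹⁰ m): λ is 0.3× this size
- Nuclear scale (10⁻¹⁵ m): λ is 3e+04× this size

The wavelength is between nuclear and atomic scales.

This wavelength is appropriate for probing atomic structure but too large for nuclear physics experiments.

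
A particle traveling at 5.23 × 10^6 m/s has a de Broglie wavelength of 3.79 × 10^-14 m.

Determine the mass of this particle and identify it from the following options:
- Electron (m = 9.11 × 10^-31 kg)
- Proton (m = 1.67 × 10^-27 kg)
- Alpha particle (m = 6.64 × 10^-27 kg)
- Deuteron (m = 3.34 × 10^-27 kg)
The particle is a deuteron.

From λ = h/(mv), solve for mass:

m = h/(λv)
m = (6.626 × 10^-34 J·s) / (3.79 × 10^-14 m × 5.23 × 10^6 m/s)
m = 3.34 × 10^-27 kg

Comparing with the listed masses, this is closest to a deuteron.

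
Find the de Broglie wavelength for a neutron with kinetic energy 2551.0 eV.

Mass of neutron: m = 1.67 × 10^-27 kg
5.67 × 10^-13 m

Using λ = h/√(2mKE):

First convert KE to Joules: KE = 2551.0 eV = 4.087 × 10^-16 J

λ = h/√(2mKE)
λ = (6.626 × 10^-34 J·s) / √(2 × 1.67 × 10^-27 kg × 4.087 × 10^-16 J)
λ = 5.67 × 10^-13 m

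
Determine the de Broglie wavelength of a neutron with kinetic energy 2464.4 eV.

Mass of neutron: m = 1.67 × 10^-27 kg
5.77 × 10^-13 m

Using λ = h/√(2mKE):

First convert KE to Joules: KE = 2464.4 eV = 3.948 × 10^-16 J

λ = h/√(2mKE)
λ = (6.626 × 10^-34 J·s) / √(2 × 1.67 × 10^-27 kg × 3.948 × 10^-16 J)
λ = 5.77 × 10^-13 m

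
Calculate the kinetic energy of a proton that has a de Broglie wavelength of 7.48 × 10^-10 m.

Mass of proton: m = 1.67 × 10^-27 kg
2.35 × 10^-22 J (or 1.47 × 10^-3 eV)

From λ = h/√(2mKE), we solve for KE:

λ² = h²/(2mKE)
KE = h²/(2mλ²)
KE = (6.626 × 10^-34 J·s)² / (2 × 1.67 × 10^-27 kg × (7.48 × 10^-10 m)²)
KE = 2.35 × 10^-22 J
KE = 1.47 × 10^-3 eV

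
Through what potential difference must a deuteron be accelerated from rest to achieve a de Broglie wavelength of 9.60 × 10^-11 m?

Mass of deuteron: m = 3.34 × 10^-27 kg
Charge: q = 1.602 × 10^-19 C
4.45 × 10^-2 V

From λ = h/√(2mqV), we solve for V:

λ² = h²/(2mqV)
V = h²/(2mqλ²)
V = (6.626 × 10^-34 J·s)² / (2 × 3.34 × 10^-27 kg × 1.602 × 10^-19 C × (9.60 × 10^-11 m)²)
V = 4.45 × 10^-2 V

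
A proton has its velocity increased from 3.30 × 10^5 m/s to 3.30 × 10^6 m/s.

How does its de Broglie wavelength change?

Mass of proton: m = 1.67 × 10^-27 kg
The wavelength decreases by a factor of 10.

Using λ = h/(mv):

Initial wavelength: λ₁ = h/(mv₁) = 1.20 × 10^-12 m
Final wavelength: λ₂ = h/(mv₂) = 1.20 × 10^-13 m

Since λ ∝ 1/v, when velocity increases by a factor of 10, the wavelength decreases by a factor of 10.

λ₂/λ₁ = v₁/v₂ = 1/10

The wavelength decreases by a factor of 10.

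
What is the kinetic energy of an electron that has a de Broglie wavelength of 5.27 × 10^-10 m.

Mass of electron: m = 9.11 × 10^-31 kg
8.68 × 10^-19 J (or 5.42 eV)

From λ = h/√(2mKE), we solve for KE:

λ² = h²/(2mKE)
KE = h²/(2mλ²)
KE = (6.626 × 10^-34 J·s)² / (2 × 9.11 × 10^-31 kg × (5.27 × 10^-10 m)²)
KE = 8.68 × 10^-19 J
KE = 5.42 eV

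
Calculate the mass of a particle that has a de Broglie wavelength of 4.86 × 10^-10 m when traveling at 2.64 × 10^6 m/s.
5.16 × 10^-31 kg

From the de Broglie relation λ = h/(mv), we solve for m:

m = h/(λv)
m = (6.626 × 10^-34 J·s) / (4.86 × 10^-10 m × 2.64 × 10^6 m/s)
m = 5.16 × 10^-31 kg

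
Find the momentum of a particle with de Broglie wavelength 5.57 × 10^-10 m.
1.19 × 10^-24 kg·m/s

From the de Broglie relation λ = h/p, we solve for p:

p = h/λ
p = (6.626 × 10^-34 J·s) / (5.57 × 10^-10 m)
p = 1.19 × 10^-24 kg·m/s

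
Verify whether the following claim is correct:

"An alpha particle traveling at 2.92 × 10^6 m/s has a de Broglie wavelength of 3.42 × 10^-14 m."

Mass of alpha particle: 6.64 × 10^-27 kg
True

The claim is correct.

Using λ = h/(mv):
λ = (6.626 × 10^-34 J·s) / (6.64 × 10^-27 kg × 2.92 × 10^6 m/s)
λ = 3.42 × 10^-14 m

This matches the claimed value.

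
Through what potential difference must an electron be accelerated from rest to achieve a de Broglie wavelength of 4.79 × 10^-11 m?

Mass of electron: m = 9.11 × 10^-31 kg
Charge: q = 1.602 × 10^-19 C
656 V

From λ = h/√(2mqV), we solve for V:

λ² = h²/(2mqV)
V = h²/(2mqλ²)
V = (6.626 × 10^-34 J·s)² / (2 × 9.11 × 10^-31 kg × 1.602 × 10^-19 C × (4.79 × 10^-11 m)²)
V = 656 V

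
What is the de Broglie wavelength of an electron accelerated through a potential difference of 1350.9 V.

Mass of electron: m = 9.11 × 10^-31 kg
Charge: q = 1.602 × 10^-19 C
3.34 × 10^-11 m

When a particle is accelerated through voltage V, it gains kinetic energy KE = qV.

The de Broglie wavelength is then λ = h/√(2mqV):

λ = h/√(2mqV)
λ = (6.626 × 10^-34 J·s) / √(2 × 9.11 × 10^-31 kg × 1.602 × 10^-19 C × 1350.9 V)
λ = 3.34 × 10^-11 m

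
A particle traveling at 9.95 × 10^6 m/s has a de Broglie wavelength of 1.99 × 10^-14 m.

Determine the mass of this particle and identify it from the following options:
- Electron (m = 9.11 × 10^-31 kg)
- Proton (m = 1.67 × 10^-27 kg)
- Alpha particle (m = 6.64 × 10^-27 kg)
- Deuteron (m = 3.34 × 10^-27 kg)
The particle is a deuteron.

From λ = h/(mv), solve for mass:

m = h/(λv)
m = (6.626 × 10^-34 J·s) / (1.99 × 10^-14 m × 9.95 × 10^6 m/s)
m = 3.35 × 10^-27 kg

Comparing with the listed masses, this is closest to a deuteron.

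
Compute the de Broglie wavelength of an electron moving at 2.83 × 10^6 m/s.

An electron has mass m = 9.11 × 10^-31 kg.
2.57 × 10^-10 m

Using the de Broglie relation λ = h/(mv):

λ = h/(mv)
λ = (6.626 × 10^-34 J·s) / (9.11 × 10^-31 kg × 2.83 × 10^6 m/s)
λ = 2.57 × 10^-10 m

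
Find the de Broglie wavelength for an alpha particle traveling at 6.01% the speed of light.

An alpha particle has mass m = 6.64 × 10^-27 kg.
5.54 × 10^-15 m

Using the de Broglie relation λ = h/(mv):

v = 6.01% × c = 1.802 × 10^7 m/s

λ = h/(mv)
λ = (6.626 × 10^-34 J·s) / (6.64 × 10^-27 kg × 1.802 × 10^7 m/s)
λ = 5.54 × 10^-15 m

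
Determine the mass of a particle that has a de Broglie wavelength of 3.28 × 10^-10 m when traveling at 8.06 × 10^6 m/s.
2.51 × 10^-31 kg

From the de Broglie relation λ = h/(mv), we solve for m:

m = h/(λv)
m = (6.626 × 10^-34 J·s) / (3.28 × 10^-10 m × 8.06 × 10^6 m/s)
m = 2.51 × 10^-31 kg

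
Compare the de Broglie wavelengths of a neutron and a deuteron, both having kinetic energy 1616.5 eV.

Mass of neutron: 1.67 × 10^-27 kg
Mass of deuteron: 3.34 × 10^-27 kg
The neutron has the longer wavelength.

Using λ = h/√(2mKE):

For neutron: λ₁ = h/√(2m₁KE) = 7.12 × 10^-13 m
For deuteron: λ₂ = h/√(2m₂KE) = 5.04 × 10^-13 m

Since λ ∝ 1/√m at constant kinetic energy, the lighter particle has the longer wavelength.

The neutron has the longer de Broglie wavelength.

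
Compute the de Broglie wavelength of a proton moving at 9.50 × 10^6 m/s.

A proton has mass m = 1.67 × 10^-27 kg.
4.18 × 10^-14 m

Using the de Broglie relation λ = h/(mv):

λ = h/(mv)
λ = (6.626 × 10^-34 J·s) / (1.67 × 10^-27 kg × 9.50 × 10^6 m/s)
λ = 4.18 × 10^-14 m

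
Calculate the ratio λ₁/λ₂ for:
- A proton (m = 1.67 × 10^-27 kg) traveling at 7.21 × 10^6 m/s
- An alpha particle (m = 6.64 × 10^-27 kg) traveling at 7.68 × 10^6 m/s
λ₁/λ₂ = 4.24

Using λ = h/(mv):

λ₁ = h/(m₁v₁) = 5.50 × 10^-14 m
λ₂ = h/(m₂v₂) = 1.30 × 10^-14 m

Ratio λ₁/λ₂ = (m₂v₂)/(m₁v₁)
         = (6.64 × 10^-27 kg × 7.68 × 10^6 m/s) / (1.67 × 10^-27 kg × 7.21 × 10^6 m/s)
         = 4.24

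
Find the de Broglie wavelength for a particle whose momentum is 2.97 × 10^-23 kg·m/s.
2.23 × 10^-11 m

Using the de Broglie relation λ = h/p:

λ = h/p
λ = (6.626 × 10^-34 J·s) / (2.97 × 10^-23 kg·m/s)
λ = 2.23 × 10^-11 m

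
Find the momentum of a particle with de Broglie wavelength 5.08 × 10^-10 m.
1.30 × 10^-24 kg·m/s

From the de Broglie relation λ = h/p, we solve for p:

p = h/λ
p = (6.626 × 10^-34 J·s) / (5.08 × 10^-10 m)
p = 1.30 × 10^-24 kg·m/s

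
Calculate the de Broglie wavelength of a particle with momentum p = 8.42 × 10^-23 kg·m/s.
7.87 × 10^-12 m

Using the de Broglie relation λ = h/p:

λ = h/p
λ = (6.626 × 10^-34 J·s) / (8.42 × 10^-23 kg·m/s)
λ = 7.87 × 10^-12 m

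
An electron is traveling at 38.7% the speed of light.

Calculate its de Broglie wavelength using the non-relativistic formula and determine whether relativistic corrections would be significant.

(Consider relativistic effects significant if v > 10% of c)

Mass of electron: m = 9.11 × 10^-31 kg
Yes, relativistic corrections are needed.

Using the non-relativistic de Broglie formula λ = h/(mv):

v = 38.7% × c = 1.160 × 10^8 m/s

λ = h/(mv)
λ = (6.626 × 10^-34 J·s) / (9.11 × 10^-31 kg × 1.160 × 10^8 m/s)
λ = 6.27 × 10^-12 m

Since v = 38.7% of c > 10% of c, relativistic corrections ARE significant and the actual wavelength would differ from this non-relativistic estimate.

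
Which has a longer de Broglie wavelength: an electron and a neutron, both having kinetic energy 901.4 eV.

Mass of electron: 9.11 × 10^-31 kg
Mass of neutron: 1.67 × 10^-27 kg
The electron has the longer wavelength.

Using λ = h/√(2mKE):

For electron: λ₁ = h/√(2m₁KE) = 4.08 × 10^-11 m
For neutron: λ₂ = h/√(2m₂KE) = 9.54 × 10^-13 m

Since λ ∝ 1/√m at constant kinetic energy, the lighter particle has the longer wavelength.

The electron has the longer de Broglie wavelength.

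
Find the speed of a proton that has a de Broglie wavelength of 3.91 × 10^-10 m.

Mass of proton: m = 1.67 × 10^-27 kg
1.01 × 10^3 m/s

From the de Broglie relation λ = h/(mv), we solve for v:

v = h/(mλ)
v = (6.626 × 10^-34 J·s) / (1.67 × 10^-27 kg × 3.91 × 10^-10 m)
v = 1.01 × 10^3 m/s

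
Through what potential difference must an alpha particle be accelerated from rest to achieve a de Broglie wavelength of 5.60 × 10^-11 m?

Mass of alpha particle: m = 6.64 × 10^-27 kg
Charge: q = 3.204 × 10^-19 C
3.29 × 10^-2 V

From λ = h/√(2mqV), we solve for V:

λ² = h²/(2mqV)
V = h²/(2mqλ²)
V = (6.626 × 10^-34 J·s)² / (2 × 6.64 × 10^-27 kg × 3.204 × 10^-19 C × (5.60 × 10^-11 m)²)
V = 3.29 × 10^-2 V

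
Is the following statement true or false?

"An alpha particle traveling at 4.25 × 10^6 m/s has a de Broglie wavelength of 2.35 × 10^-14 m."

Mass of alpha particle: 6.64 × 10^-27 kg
True

The claim is correct.

Using λ = h/(mv):
λ = (6.626 × 10^-34 J·s) / (6.64 × 10^-27 kg × 4.25 × 10^6 m/s)
λ = 2.35 × 10^-14 m

This matches the claimed value.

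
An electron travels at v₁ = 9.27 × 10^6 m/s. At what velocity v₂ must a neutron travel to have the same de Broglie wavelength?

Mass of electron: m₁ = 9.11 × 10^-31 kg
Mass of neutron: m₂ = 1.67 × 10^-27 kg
v₂ = 5.06 × 10^3 m/s

For equal de Broglie wavelengths: λ₁ = λ₂

h/(m₁v₁) = h/(m₂v₂)
m₁v₁ = m₂v₂
v₂ = v₁ · (m₁/m₂)

v₂ = 9.27 × 10^6 m/s × (9.11 × 10^-31 kg / 1.67 × 10^-27 kg)
v₂ = 5.06 × 10^3 m/s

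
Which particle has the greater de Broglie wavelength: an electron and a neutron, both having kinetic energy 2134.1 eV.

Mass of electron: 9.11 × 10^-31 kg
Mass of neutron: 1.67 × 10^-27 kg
The electron has the longer wavelength.

Using λ = h/√(2mKE):

For electron: λ₁ = h/√(2m₁KE) = 2.65 × 10^-11 m
For neutron: λ₂ = h/√(2m₂KE) = 6.20 × 10^-13 m

Since λ ∝ 1/√m at constant kinetic energy, the lighter particle has the longer wavelength.

The electron has the longer de Broglie wavelength.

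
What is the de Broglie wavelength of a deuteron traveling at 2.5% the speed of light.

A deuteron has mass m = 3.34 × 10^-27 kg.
2.65 × 10^-14 m

Using the de Broglie relation λ = h/(mv):

v = 2.5% × c = 7.495 × 10^6 m/s

λ = h/(mv)
λ = (6.626 × 10^-34 J·s) / (3.34 × 10^-27 kg × 7.495 × 10^6 m/s)
λ = 2.65 × 10^-14 m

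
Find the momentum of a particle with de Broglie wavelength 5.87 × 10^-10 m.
1.13 × 10^-24 kg·m/s

From the de Broglie relation λ = h/p, we solve for p:

p = h/λ
p = (6.626 × 10^-34 J·s) / (5.87 × 10^-10 m)
p = 1.13 × 10^-24 kg·m/s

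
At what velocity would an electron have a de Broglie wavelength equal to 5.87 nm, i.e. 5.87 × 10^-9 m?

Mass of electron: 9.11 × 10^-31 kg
1.24 × 10^5 m/s

From λ = h/(mv), solve for v:

v = h/(mλ)
v = (6.626 × 10^-34 J·s) / (9.11 × 10^-31 kg × 5.87 × 10^-9 m)
v = 1.24 × 10^5 m/s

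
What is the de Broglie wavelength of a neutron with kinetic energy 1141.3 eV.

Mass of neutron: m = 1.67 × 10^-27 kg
8.48 × 10^-13 m

Using λ = h/√(2mKE):

First convert KE to Joules: KE = 1141.3 eV = 1.829 × 10^-16 J

λ = h/√(2mKE)
λ = (6.626 × 10^-34 J·s) / √(2 × 1.67 × 10^-27 kg × 1.829 × 10^-16 J)
λ = 8.48 × 10^-13 m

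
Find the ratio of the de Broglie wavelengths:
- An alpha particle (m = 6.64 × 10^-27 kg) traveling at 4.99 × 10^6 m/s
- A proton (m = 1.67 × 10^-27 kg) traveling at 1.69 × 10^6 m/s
λ₁/λ₂ = 0.0852

Using λ = h/(mv):

λ₁ = h/(m₁v₁) = 2.00 × 10^-14 m
λ₂ = h/(m₂v₂) = 2.35 × 10^-13 m

Ratio λ₁/λ₂ = (m₂v₂)/(m₁v₁)
         = (1.67 × 10^-27 kg × 1.69 × 10^6 m/s) / (6.64 × 10^-27 kg × 4.99 × 10^6 m/s)
         = 0.0852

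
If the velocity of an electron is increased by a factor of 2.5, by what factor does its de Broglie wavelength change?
The wavelength decreases by a factor of 2.5.

From λ = h/(mv), the wavelength is inversely proportional to velocity:

λ ∝ 1/v

If v → 2.5v, then λ → λ/2.5

When velocity is increased by a factor of 2.5, the wavelength decreases by a factor of 2.5.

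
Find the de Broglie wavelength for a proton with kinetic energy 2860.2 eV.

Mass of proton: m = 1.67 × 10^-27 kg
5.36 × 10^-13 m

Using λ = h/√(2mKE):

First convert KE to Joules: KE = 2860.2 eV = 4.583 × 10^-16 J

λ = h/√(2mKE)
λ = (6.626 × 10^-34 J·s) / √(2 × 1.67 × 10^-27 kg × 4.583 × 10^-16 J)
λ = 5.36 × 10^-13 m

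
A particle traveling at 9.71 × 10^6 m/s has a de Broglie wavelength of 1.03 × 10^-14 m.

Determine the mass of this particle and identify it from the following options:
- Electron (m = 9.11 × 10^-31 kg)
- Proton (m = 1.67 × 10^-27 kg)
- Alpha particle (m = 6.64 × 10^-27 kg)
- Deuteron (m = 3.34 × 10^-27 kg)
The particle is an alpha particle.

From λ = h/(mv), solve for mass:

m = h/(λv)
m = (6.626 × 10^-34 J·s) / (1.03 × 10^-14 m × 9.71 × 10^6 m/s)
m = 6.63 × 10^-27 kg

Comparing with the listed masses, this is closest to an alpha particle.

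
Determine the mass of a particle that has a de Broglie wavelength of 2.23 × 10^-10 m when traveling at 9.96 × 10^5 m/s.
2.98 × 10^-30 kg

From the de Broglie relation λ = h/(mv), we solve for m:

m = h/(λv)
m = (6.626 × 10^-34 J·s) / (2.23 × 10^-10 m × 9.96 × 10^5 m/s)
m = 2.98 × 10^-30 kg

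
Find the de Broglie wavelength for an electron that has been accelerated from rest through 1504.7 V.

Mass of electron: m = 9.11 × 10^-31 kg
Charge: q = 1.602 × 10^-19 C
3.16 × 10^-11 m

When a particle is accelerated through voltage V, it gains kinetic energy KE = qV.

The de Broglie wavelength is then λ = h/√(2mqV):

λ = h/√(2mqV)
λ = (6.626 × 10^-34 J·s) / √(2 × 9.11 × 10^-31 kg × 1.602 × 10^-19 C × 1504.7 V)
λ = 3.16 × 10^-11 m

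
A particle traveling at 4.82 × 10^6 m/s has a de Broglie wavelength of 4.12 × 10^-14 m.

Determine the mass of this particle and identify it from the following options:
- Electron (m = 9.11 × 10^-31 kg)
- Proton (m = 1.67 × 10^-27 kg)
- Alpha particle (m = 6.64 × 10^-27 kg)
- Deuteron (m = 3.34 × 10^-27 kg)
The particle is a deuteron.

From λ = h/(mv), solve for mass:

m = h/(λv)
m = (6.626 × 10^-34 J·s) / (4.12 × 10^-14 m × 4.82 × 10^6 m/s)
m = 3.34 × 10^-27 kg

Comparing with the listed masses, this is closest to a deuteron.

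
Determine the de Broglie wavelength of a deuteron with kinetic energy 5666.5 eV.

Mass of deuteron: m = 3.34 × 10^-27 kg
2.69 × 10^-13 m

Using λ = h/√(2mKE):

First convert KE to Joules: KE = 5666.5 eV = 9.079 × 10^-16 J

λ = h/√(2mKE)
λ = (6.626 × 10^-34 J·s) / √(2 × 3.34 × 10^-27 kg × 9.079 × 10^-16 J)
λ = 2.69 × 10^-13 m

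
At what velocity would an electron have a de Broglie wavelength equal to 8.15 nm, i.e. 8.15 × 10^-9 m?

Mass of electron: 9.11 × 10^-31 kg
8.92 × 10^4 m/s

From λ = h/(mv), solve for v:

v = h/(mλ)
v = (6.626 × 10^-34 J·s) / (9.11 × 10^-31 kg × 8.15 × 10^-9 m)
v = 8.92 × 10^4 m/s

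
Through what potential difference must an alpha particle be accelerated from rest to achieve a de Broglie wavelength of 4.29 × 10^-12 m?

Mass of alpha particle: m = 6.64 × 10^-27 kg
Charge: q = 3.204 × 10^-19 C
5.61 V

From λ = h/√(2mqV), we solve for V:

λ² = h²/(2mqV)
V = h²/(2mqλ²)
V = (6.626 × 10^-34 J·s)² / (2 × 6.64 × 10^-27 kg × 3.204 × 10^-19 C × (4.29 × 10^-12 m)²)
V = 5.61 V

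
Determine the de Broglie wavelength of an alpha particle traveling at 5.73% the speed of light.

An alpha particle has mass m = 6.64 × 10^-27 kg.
5.81 × 10^-15 m

Using the de Broglie relation λ = h/(mv):

v = 5.73% × c = 1.718 × 10^7 m/s

λ = h/(mv)
λ = (6.626 × 10^-34 J·s) / (6.64 × 10^-27 kg × 1.718 × 10^7 m/s)
λ = 5.81 × 10^-15 m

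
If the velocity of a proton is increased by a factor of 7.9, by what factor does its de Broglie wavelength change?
The wavelength decreases by a factor of 7.9.

From λ = h/(mv), the wavelength is inversely proportional to velocity:

λ ∝ 1/v

If v → 7.9v, then λ → λ/7.9

When velocity is increased by a factor of 7.9, the wavelength decreases by a factor of 7.9.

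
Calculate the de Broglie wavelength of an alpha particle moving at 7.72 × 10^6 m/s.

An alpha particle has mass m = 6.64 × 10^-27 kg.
1.29 × 10^-14 m

Using the de Broglie relation λ = h/(mv):

λ = h/(mv)
λ = (6.626 × 10^-34 J·s) / (6.64 × 10^-27 kg × 7.72 × 10^6 m/s)
λ = 1.29 × 10^-14 m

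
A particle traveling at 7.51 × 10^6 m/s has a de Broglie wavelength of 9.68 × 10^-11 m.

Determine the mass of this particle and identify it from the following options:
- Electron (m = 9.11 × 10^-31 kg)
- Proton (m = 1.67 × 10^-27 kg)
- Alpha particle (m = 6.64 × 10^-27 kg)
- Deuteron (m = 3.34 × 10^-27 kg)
The particle is an electron.

From λ = h/(mv), solve for mass:

m = h/(λv)
m = (6.626 × 10^-34 J·s) / (9.68 × 10^-11 m × 7.51 × 10^6 m/s)
m = 9.11 × 10^-31 kg

Comparing with the listed masses, this is closest to an electron.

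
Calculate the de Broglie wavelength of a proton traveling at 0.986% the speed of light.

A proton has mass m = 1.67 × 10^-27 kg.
1.34 × 10^-13 m

Using the de Broglie relation λ = h/(mv):

v = 0.986% × c = 2.956 × 10^6 m/s

λ = h/(mv)
λ = (6.626 × 10^-34 J·s) / (1.67 × 10^-27 kg × 2.956 × 10^6 m/s)
λ = 1.34 × 10^-13 m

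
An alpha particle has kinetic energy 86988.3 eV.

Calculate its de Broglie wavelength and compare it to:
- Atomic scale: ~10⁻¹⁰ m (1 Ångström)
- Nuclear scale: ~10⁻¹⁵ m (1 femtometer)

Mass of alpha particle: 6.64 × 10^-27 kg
λ = 4.87 × 10^-14 m, which is between nuclear and atomic scales.

Using λ = h/√(2mKE):

KE = 86988.3 eV = 1.394 × 10^-14 J

λ = h/√(2mKE)
λ = (6.626 × 10^-34 J·s) / √(2 × 6.64 × 10^-27 kg × 1.394 × 10^-14 J)
λ = 4.87 × 10^-14 m

Comparison:
- Atomic scale (10⁻¹⁰ m): λ is 0.00049× this size
- Nuclear scale (10⁻¹⁵ m): λ is 49× this size

The wavelength is between nuclear and atomic scales.

This wavelength is appropriate for probing atomic structure but too large for nuclear physics experiments.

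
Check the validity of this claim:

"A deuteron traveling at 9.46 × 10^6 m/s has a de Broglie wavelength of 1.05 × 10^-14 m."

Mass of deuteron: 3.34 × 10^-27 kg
False

The claim is incorrect.

Using λ = h/(mv):
λ = (6.626 × 10^-34 J·s) / (3.34 × 10^-27 kg × 9.46 × 10^6 m/s)
λ = 2.10 × 10^-14 m

The actual wavelength differs from the claimed 1.05 × 10^-14 m.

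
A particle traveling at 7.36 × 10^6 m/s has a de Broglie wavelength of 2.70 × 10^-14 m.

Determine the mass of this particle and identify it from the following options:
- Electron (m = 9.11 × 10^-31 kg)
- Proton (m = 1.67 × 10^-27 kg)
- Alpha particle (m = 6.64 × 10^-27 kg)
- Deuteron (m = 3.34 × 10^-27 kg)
The particle is a deuteron.

From λ = h/(mv), solve for mass:

m = h/(λv)
m = (6.626 × 10^-34 J·s) / (2.70 × 10^-14 m × 7.36 × 10^6 m/s)
m = 3.33 × 10^-27 kg

Comparing with the listed masses, this is closest to a deuteron.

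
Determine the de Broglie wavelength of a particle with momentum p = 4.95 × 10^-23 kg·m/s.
1.34 × 10^-11 m

Using the de Broglie relation λ = h/p:

λ = h/p
λ = (6.626 × 10^-34 J·s) / (4.95 × 10^-23 kg·m/s)
λ = 1.34 × 10^-11 m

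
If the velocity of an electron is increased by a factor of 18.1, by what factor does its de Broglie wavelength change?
The wavelength decreases by a factor of 18.1.

From λ = h/(mv), the wavelength is inversely proportional to velocity:

λ ∝ 1/v

If v → 18.1v, then λ → λ/18.1

When velocity is increased by a factor of 18.1, the wavelength decreases by a factor of 18.1.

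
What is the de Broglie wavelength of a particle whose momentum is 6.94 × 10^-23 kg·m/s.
9.55 × 10^-12 m

Using the de Broglie relation λ = h/p:

λ = h/p
λ = (6.626 × 10^-34 J·s) / (6.94 × 10^-23 kg·m/s)
λ = 9.55 × 10^-12 m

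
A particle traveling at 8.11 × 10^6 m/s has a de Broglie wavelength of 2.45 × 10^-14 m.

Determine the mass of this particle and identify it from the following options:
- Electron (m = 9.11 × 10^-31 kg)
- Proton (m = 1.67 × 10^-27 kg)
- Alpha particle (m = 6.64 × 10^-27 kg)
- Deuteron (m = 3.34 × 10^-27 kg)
The particle is a deuteron.

From λ = h/(mv), solve for mass:

m = h/(λv)
m = (6.626 × 10^-34 J·s) / (2.45 × 10^-14 m × 8.11 × 10^6 m/s)
m = 3.33 × 10^-27 kg

Comparing with the listed masses, this is closest to a deuteron.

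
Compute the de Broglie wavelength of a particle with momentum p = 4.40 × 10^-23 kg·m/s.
1.51 × 10^-11 m

Using the de Broglie relation λ = h/p:

λ = h/p
λ = (6.626 × 10^-34 J·s) / (4.40 × 10^-23 kg·m/s)
λ = 1.51 × 10^-11 m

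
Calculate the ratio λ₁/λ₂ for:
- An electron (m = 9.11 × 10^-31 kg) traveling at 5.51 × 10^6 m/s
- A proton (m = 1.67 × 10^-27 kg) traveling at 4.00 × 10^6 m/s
λ₁/λ₂ = 1.33 × 10^3

Using λ = h/(mv):

λ₁ = h/(m₁v₁) = 1.32 × 10^-10 m
λ₂ = h/(m₂v₂) = 9.92 × 10^-14 m

Ratio λ₁/λ₂ = (m₂v₂)/(m₁v₁)
         = (1.67 × 10^-27 kg × 4.00 × 10^6 m/s) / (9.11 × 10^-31 kg × 5.51 × 10^6 m/s)
         = 1.33 × 10^3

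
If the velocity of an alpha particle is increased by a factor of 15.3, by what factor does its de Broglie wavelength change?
The wavelength decreases by a factor of 15.3.

From λ = h/(mv), the wavelength is inversely proportional to velocity:

λ ∝ 1/v

If v → 15.3v, then λ → λ/15.3

When velocity is increased by a factor of 15.3, the wavelength decreases by a factor of 15.3.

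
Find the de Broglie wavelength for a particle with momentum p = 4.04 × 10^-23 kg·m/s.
1.64 × 10^-11 m

Using the de Broglie relation λ = h/p:

λ = h/p
λ = (6.626 × 10^-34 J·s) / (4.04 × 10^-23 kg·m/s)
λ = 1.64 × 10^-11 m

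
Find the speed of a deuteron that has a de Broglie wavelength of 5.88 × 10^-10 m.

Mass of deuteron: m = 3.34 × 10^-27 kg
3.37 × 10^2 m/s

From the de Broglie relation λ = h/(mv), we solve for v:

v = h/(mλ)
v = (6.626 × 10^-34 J·s) / (3.34 × 10^-27 kg × 5.88 × 10^-10 m)
v = 3.37 × 10^2 m/s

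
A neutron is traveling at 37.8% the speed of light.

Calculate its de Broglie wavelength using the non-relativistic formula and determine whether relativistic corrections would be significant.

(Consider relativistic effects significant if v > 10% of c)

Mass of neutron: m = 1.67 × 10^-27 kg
Yes, relativistic corrections are needed.

Using the non-relativistic de Broglie formula λ = h/(mv):

v = 37.8% × c = 1.133 × 10^8 m/s

λ = h/(mv)
λ = (6.626 × 10^-34 J·s) / (1.67 × 10^-27 kg × 1.133 × 10^8 m/s)
λ = 3.50 × 10^-15 m

Since v = 37.8% of c > 10% of c, relativistic corrections ARE significant and the actual wavelength would differ from this non-relativistic estimate.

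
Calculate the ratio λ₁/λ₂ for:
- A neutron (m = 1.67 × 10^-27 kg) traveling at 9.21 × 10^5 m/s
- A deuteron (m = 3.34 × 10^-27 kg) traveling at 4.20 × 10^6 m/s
λ₁/λ₂ = 9.12

Using λ = h/(mv):

λ₁ = h/(m₁v₁) = 4.31 × 10^-13 m
λ₂ = h/(m₂v₂) = 4.72 × 10^-14 m

Ratio λ₁/λ₂ = (m₂v₂)/(m₁v₁)
         = (3.34 × 10^-27 kg × 4.20 × 10^6 m/s) / (1.67 × 10^-27 kg × 9.21 × 10^5 m/s)
         = 9.12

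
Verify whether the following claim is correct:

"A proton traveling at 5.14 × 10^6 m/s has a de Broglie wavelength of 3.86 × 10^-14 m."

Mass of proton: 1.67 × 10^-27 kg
False

The claim is incorrect.

Using λ = h/(mv):
λ = (6.626 × 10^-34 J·s) / (1.67 × 10^-27 kg × 5.14 × 10^6 m/s)
λ = 7.72 × 10^-14 m

The actual wavelength differs from the claimed 3.86 × 10^-14 m.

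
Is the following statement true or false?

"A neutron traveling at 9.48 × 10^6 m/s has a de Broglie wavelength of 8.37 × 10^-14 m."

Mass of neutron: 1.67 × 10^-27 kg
False

The claim is incorrect.

Using λ = h/(mv):
λ = (6.626 × 10^-34 J·s) / (1.67 × 10^-27 kg × 9.48 × 10^6 m/s)
λ = 4.19 × 10^-14 m

The actual wavelength differs from the claimed 8.37 × 10^-14 m.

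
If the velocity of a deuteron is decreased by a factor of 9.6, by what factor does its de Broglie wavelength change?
The wavelength increases by a factor of 9.6.

From λ = h/(mv), the wavelength is inversely proportional to velocity:

λ ∝ 1/v

If v → v/9.6, then λ → 9.6λ

When velocity is decreased by a factor of 9.6, the wavelength increases by a factor of 9.6.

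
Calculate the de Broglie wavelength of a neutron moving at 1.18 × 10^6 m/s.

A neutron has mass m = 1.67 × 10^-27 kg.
3.36 × 10^-13 m

Using the de Broglie relation λ = h/(mv):

λ = h/(mv)
λ = (6.626 × 10^-34 J·s) / (1.67 × 10^-27 kg × 1.18 × 10^6 m/s)
λ = 3.36 × 10^-13 m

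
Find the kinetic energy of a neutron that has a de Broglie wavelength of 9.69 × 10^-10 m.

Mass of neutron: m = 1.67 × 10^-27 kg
1.40 × 10^-22 J (or 8.74 × 10^-4 eV)

From λ = h/√(2mKE), we solve for KE:

λ² = h²/(2mKE)
KE = h²/(2mλ²)
KE = (6.626 × 10^-34 J·s)² / (2 × 1.67 × 10^-27 kg × (9.69 × 10^-10 m)²)
KE = 1.40 × 10^-22 J
KE = 8.74 × 10^-4 eV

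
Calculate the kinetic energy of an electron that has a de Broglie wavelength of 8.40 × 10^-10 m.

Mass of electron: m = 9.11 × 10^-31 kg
3.42 × 10^-19 J (or 2.13 eV)

From λ = h/√(2mKE), we solve for KE:

λ² = h²/(2mKE)
KE = h²/(2mλ²)
KE = (6.626 × 10^-34 J·s)² / (2 × 9.11 × 10^-31 kg × (8.40 × 10^-10 m)²)
KE = 3.42 × 10^-19 J
KE = 2.13 eV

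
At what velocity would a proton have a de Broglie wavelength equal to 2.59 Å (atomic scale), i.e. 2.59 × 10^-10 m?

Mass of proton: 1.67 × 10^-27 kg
1.53 × 10^3 m/s

From λ = h/(mv), solve for v:

v = h/(mλ)
v = (6.626 × 10^-34 J·s) / (1.67 × 10^-27 kg × 2.59 × 10^-10 m)
v = 1.53 × 10^3 m/s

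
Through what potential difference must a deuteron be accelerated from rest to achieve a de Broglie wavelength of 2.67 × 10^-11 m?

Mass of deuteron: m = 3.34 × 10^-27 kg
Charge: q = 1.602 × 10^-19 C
5.75 × 10^-1 V

From λ = h/√(2mqV), we solve for V:

λ² = h²/(2mqV)
V = h²/(2mqλ²)
V = (6.626 × 10^-34 J·s)² / (2 × 3.34 × 10^-27 kg × 1.602 × 10^-19 C × (2.67 × 10^-11 m)²)
V = 5.75 × 10^-1 V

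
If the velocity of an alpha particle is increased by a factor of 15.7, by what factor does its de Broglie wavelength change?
The wavelength decreases by a factor of 15.7.

From λ = h/(mv), the wavelength is inversely proportional to velocity:

λ ∝ 1/v

If v → 15.7v, then λ → λ/15.7

When velocity is increased by a factor of 15.7, the wavelength decreases by a factor of 15.7.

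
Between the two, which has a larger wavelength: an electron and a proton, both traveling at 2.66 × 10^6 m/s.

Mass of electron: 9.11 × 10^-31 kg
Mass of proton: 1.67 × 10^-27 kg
The electron has the longer wavelength.

Using λ = h/(mv), since both particles have the same velocity, the wavelength depends only on mass.

For electron: λ₁ = h/(m₁v) = 2.73 × 10^-10 m
For proton: λ₂ = h/(m₂v) = 1.49 × 10^-13 m

Since λ ∝ 1/m at constant velocity, the lighter particle has the longer wavelength.

The electron has the longer de Broglie wavelength.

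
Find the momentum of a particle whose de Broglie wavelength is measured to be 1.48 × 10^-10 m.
4.48 × 10^-24 kg·m/s

From the de Broglie relation λ = h/p, we solve for p:

p = h/λ
p = (6.626 × 10^-34 J·s) / (1.48 × 10^-10 m)
p = 4.48 × 10^-24 kg·m/s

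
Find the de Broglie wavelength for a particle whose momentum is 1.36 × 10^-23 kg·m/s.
4.87 × 10^-11 m

Using the de Broglie relation λ = h/p:

λ = h/p
λ = (6.626 × 10^-34 J·s) / (1.36 × 10^-23 kg·m/s)
λ = 4.87 × 10^-11 m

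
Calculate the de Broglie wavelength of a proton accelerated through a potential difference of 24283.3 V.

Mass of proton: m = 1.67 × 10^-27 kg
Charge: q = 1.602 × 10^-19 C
1.84 × 10^-13 m

When a particle is accelerated through voltage V, it gains kinetic energy KE = qV.

The de Broglie wavelength is then λ = h/√(2mqV):

λ = h/√(2mqV)
λ = (6.626 × 10^-34 J·s) / √(2 × 1.67 × 10^-27 kg × 1.602 × 10^-19 C × 24283.3 V)
λ = 1.84 × 10^-13 m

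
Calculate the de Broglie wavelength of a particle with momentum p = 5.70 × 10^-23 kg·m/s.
1.16 × 10^-11 m

Using the de Broglie relation λ = h/p:

λ = h/p
λ = (6.626 × 10^-34 J·s) / (5.70 × 10^-23 kg·m/s)
λ = 1.16 × 10^-11 m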